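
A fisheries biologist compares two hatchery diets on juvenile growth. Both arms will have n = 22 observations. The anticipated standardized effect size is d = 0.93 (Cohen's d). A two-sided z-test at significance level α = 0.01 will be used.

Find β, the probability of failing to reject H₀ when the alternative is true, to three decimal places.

Noncentrality parameter: δ = d·√(n/2) = 0.93 × √(22/2) = 3.0845
Two-sided α = 0.01 → critical value z_{0.005} = 2.576.
Power = Φ(δ − 2.576) + Φ(−δ − 2.576) = Φ(0.509) + Φ(-5.660) = 0.6945 + 0.0000 = 0.6945.
Type II error: β = 1 − power = 1 − 0.6945 = 0.3055.

β ≈ 0.306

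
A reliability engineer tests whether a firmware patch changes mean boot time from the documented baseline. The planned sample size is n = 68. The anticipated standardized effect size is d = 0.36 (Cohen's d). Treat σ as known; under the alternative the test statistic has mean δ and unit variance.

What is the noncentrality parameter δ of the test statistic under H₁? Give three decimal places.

δ ≈ 2.969

The noncentrality parameter scales effect size by the design's sample-size factor: δ = d·√n = 0.36 × √68 = 2.9686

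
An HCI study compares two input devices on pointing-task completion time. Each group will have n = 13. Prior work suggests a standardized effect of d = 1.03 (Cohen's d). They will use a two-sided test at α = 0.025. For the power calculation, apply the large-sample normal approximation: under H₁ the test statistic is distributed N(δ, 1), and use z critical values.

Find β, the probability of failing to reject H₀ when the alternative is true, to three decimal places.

β ≈ 0.350

Noncentrality parameter: δ = d·√(n/2) = 1.03 × √(13/2) = 2.6260
Critical value for a two-sided test at α = 0.025: z_{α/2} = 2.241.
Power = Φ(δ − 2.241) + Φ(−δ − 2.241) = Φ(0.385) + Φ(-4.867) = 0.6497 + 0.0000 = 0.6497.
Type II error: β = 1 − power = 1 − 0.6497 = 0.3503.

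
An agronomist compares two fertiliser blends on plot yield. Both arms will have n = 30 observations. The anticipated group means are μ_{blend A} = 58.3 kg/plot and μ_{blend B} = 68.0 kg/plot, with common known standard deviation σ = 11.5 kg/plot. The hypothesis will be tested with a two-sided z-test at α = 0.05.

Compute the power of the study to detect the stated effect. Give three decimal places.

Standardized effect: d = |μ_{blend A} − μ_{blend B}| / σ = |58.3 − 68.0| / 11.5 = 0.8435
Noncentrality parameter: δ = d·√(n/2) = 0.8435 × √(30/2) = 3.2668
Two-sided α = 0.05 → critical value z_{0.025} = 1.960.
Power = Φ(δ − 1.960) + Φ(−δ − 1.960) = Φ(1.307) + Φ(-5.227) = 0.9044 + 0.0000 = 0.9044.

Power ≈ 0.904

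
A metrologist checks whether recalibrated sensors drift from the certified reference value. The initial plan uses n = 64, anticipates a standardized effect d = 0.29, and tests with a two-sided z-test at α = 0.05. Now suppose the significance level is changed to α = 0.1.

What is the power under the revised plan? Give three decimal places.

δ = d·√n = 0.29 × √64 = 2.3200 (unchanged). New critical value: z_{0.05} = 1.645.
Revised power = Φ(δ − 1.645) + Φ(−δ − 1.645) = Φ(0.675) + Φ(-3.965) = 0.7502 + 0.0000 = 0.7502.

Power ≈ 0.750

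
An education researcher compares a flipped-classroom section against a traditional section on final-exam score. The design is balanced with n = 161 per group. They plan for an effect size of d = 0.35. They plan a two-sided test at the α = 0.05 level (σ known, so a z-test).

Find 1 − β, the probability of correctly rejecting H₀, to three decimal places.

Noncentrality parameter: δ = d·√(n/2) = 0.35 × √(161/2) = 3.1403
Two-sided α = 0.05 → critical value z_{0.025} = 1.960.
Power = Φ(δ − 1.960) + Φ(−δ − 1.960) = Φ(1.180) + Φ(-5.100) = 0.8811 + 0.0000 = 0.8811.

Power ≈ 0.881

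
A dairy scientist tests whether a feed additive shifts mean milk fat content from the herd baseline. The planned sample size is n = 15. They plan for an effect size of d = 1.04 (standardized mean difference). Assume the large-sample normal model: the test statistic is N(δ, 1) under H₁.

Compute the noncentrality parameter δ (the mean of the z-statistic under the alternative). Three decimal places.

δ ≈ 4.028

The noncentrality parameter scales effect size by the design's sample-size factor: δ = d·√n = 1.04 × √15 = 4.0279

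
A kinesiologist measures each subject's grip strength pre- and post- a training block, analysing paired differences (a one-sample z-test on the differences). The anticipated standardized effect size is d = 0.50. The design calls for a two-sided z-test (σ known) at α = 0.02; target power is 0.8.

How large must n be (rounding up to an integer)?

n = 41

Set Φ(δ − 2.326) = 0.8; then δ − 2.326 = Φ⁻¹(0.8) = 0.842, giving δ = 3.168.
(For δ > 0 the lower-tail rejection region contributes negligibly to power, so the one-term inversion is standard.)
δ = d·√n ⇒ n = (δ/d)² = (3.168 / 0.50)² = 40.14.
Rounding up, n = 41.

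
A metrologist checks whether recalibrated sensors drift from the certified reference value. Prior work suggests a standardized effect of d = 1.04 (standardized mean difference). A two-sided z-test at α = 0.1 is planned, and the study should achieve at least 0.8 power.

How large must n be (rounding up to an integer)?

Set Φ(δ − 1.645) = 0.8; then δ − 1.645 = Φ⁻¹(0.8) = 0.842, giving δ = 2.486.
(The Φ(−δ − z_{α/2}) term is vanishingly small for δ > 0 and is dropped in the standard sample-size formula.)
δ = d·√n ⇒ n = (δ/d)² = (2.486 / 1.04)² = 5.72.
Round up to the next whole unit.

n = 6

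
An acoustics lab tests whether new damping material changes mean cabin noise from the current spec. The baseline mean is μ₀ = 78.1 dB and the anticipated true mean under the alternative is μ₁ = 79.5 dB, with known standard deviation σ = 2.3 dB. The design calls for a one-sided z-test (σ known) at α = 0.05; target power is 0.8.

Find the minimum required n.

n = 17

Standardized effect: d = |μ₁ − μ₀| / σ = |79.5 − 78.1| / 2.3 = 0.6087
For power 0.8 need Φ(δ − z_{0.05}) = 0.8, so δ = z_{0.05} + z_{0.20} = 1.645 + 0.842 = 2.486.
δ = d·√n ⇒ n = (δ/d)² = (2.486 / 0.6087)² = 16.69.
Round up to the next whole unit.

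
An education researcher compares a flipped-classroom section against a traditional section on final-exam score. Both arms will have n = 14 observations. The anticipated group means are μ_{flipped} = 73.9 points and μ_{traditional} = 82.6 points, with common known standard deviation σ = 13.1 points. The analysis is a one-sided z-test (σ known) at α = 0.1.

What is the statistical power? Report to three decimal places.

Power ≈ 0.683

Standardized effect: d = |μ_{flipped} − μ_{traditional}| / σ = |73.9 − 82.6| / 13.1 = 0.6641
Noncentrality parameter: δ = d·√(n/2) = 0.6641 × √(14/2) = 1.7571
One-sided α = 0.1 → critical value z_{0.1} = 1.282.
Power = Φ(δ − 1.282) = Φ(0.476) = 0.6828.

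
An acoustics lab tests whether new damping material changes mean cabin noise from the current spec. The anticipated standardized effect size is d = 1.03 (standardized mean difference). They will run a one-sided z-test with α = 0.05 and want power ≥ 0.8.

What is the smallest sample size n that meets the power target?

For power 0.8 need Φ(δ − z_{0.05}) = 0.8, so δ = z_{0.05} + z_{0.20} = 1.645 + 0.842 = 2.486.
δ = d·√n ⇒ n = (δ/d)² = (2.486 / 1.03)² = 5.83.
Round up to the next whole unit.

n = 6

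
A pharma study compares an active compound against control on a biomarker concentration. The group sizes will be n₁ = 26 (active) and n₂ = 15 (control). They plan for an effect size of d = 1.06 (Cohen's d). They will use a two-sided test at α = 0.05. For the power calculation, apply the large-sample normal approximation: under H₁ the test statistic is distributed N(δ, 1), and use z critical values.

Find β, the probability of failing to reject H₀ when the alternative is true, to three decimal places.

β ≈ 0.095

Noncentrality parameter: δ = d / √(1/n₁ + 1/n₂) = 1.06 / √(1/26 + 1/15) = 3.2692
Two-sided α = 0.05 → critical value z_{0.025} = 1.960.
Power = Φ(δ − 1.960) + Φ(−δ − 1.960) = Φ(1.309) + Φ(-5.229) = 0.9048 + 0.0000 = 0.9048.
Type II error: β = 1 − power = 1 − 0.9048 = 0.0952.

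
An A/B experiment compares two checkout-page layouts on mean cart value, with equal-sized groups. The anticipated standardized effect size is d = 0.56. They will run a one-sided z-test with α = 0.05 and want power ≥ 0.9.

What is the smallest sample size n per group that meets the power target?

n = 55 per group

Set Φ(δ − 1.645) = 0.9; then δ − 1.645 = Φ⁻¹(0.9) = 1.282, giving δ = 2.926.
δ = d·√(n/2) ⇒ n = 2(δ/d)² = 2 × (2.926 / 0.56)² = 54.62.
Round up to the next whole unit.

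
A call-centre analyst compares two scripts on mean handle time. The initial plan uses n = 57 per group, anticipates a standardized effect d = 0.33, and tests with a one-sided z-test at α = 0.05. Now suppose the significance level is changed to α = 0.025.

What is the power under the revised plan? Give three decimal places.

δ = d·√(n/2) = 0.33 × √(57/2) = 1.7617 (unchanged). New critical value: z_{0.025} = 1.960.
Revised power = P(Z > 1.960 − δ) = Φ(-0.198) = 0.4214.

Power ≈ 0.421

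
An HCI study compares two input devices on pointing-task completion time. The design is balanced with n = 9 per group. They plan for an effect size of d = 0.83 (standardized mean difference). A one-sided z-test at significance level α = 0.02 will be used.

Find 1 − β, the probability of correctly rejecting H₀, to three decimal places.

Noncentrality parameter: δ = d·√(n/2) = 0.83 × √(9/2) = 1.7607
Critical value for a one-sided test at α = 0.02: z_α = 2.054.
Power = P(Z > 2.054 − δ) = Φ(-0.293) = 0.3847.

Power ≈ 0.385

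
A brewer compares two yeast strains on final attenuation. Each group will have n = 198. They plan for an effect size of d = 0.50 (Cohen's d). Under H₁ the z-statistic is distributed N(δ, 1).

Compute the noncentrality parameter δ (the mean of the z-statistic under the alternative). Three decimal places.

The noncentrality parameter scales effect size by the design's sample-size factor: δ = d·√(n/2) = 0.50 × √(198/2) = 4.9749

δ ≈ 4.975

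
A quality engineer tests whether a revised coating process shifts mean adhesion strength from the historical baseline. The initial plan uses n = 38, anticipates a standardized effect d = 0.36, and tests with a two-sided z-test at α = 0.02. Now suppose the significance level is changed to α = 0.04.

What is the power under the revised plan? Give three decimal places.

Power ≈ 0.566

δ = d·√n = 0.36 × √38 = 2.2192 (unchanged). New critical value: z_{0.02} = 2.054.
Revised power = Φ(δ − 2.054) + Φ(−δ − 2.054) = Φ(0.165) + Φ(-4.273) = 0.5657 + 0.0000 = 0.5657.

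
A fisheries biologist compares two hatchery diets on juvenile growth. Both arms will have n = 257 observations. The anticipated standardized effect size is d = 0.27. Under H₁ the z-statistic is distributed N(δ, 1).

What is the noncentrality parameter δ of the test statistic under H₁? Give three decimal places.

The noncentrality parameter scales effect size by the design's sample-size factor: δ = d·√(n/2) = 0.27 × √(257/2) = 3.0607

δ ≈ 3.061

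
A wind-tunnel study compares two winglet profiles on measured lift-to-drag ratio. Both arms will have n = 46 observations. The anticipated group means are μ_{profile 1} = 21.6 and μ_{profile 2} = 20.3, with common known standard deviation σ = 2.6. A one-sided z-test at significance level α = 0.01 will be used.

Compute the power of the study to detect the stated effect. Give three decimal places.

Power ≈ 0.529

Standardized effect: d = |μ_{profile 1} − μ_{profile 2}| / σ = |21.6 − 20.3| / 2.6 = 0.5000
Noncentrality parameter: δ = d·√(n/2) = 0.5000 × √(46/2) = 2.3979
One-sided α = 0.01 → critical value z_{0.01} = 2.326.
Power = Φ(δ − 2.326) = Φ(0.072) = 0.5285.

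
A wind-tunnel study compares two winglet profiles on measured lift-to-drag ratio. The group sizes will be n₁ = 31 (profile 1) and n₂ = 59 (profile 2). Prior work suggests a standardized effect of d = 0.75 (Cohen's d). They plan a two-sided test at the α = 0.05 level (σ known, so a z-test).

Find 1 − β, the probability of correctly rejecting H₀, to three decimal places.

Power ≈ 0.922

Noncentrality parameter: δ = d / √(1/n₁ + 1/n₂) = 0.75 / √(1/31 + 1/59) = 3.3810
Critical value for a two-sided test at α = 0.05: z_{α/2} = 1.960.
Power = Φ(δ − 1.960) + Φ(−δ − 1.960) = Φ(1.421) + Φ(-5.341) = 0.9223 + 0.0000 = 0.9223.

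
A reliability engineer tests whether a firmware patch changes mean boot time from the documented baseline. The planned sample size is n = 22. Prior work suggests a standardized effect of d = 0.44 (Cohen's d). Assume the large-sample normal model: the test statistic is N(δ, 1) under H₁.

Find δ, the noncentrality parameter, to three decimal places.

δ ≈ 2.064

δ = d·√n = 0.44 × √22 = 2.0638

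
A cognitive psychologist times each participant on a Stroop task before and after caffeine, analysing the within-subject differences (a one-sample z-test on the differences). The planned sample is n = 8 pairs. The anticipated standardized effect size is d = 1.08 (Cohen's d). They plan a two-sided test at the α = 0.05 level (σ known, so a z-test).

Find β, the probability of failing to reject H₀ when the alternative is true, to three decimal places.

Noncentrality parameter: δ = d·√n = 1.08 × √8 = 3.0547
Critical value for a two-sided test at α = 0.05: z_{α/2} = 1.960.
Power = Φ(δ − 1.960) + Φ(−δ − 1.960) = Φ(1.095) + Φ(-5.015) = 0.8632 + 0.0000 = 0.8632.
Type II error: β = 1 − power = 1 − 0.8632 = 0.1368.

β ≈ 0.137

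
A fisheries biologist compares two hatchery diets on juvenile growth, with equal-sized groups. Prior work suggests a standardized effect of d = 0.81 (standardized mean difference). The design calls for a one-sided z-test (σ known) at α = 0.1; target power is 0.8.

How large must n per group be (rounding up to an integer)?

For power 0.8 need Φ(δ − z_{0.1}) = 0.8, so δ = z_{0.1} + z_{0.20} = 1.282 + 0.842 = 2.123.
δ = d·√(n/2) ⇒ n = 2(δ/d)² = 2 × (2.123 / 0.81)² = 13.74.
Rounding up, n = 14 per group.

n = 14 per group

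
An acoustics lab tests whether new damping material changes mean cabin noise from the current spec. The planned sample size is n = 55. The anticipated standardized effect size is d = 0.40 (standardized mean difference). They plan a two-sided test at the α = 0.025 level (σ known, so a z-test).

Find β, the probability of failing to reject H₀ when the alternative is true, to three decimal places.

β ≈ 0.234

Noncentrality parameter: δ = d·√n = 0.40 × √55 = 2.9665
Critical value for a two-sided test at α = 0.025: z_{α/2} = 2.241.
Power = Φ(δ − 2.241) + Φ(−δ − 2.241) = Φ(0.725) + Φ(-5.208) = 0.7658 + 0.0000 = 0.7658.
Type II error: β = 1 − power = 1 − 0.7658 = 0.2342.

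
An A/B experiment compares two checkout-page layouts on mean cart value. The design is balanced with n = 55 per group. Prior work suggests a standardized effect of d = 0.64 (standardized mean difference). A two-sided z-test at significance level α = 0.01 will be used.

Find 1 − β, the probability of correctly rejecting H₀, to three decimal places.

Power ≈ 0.782

Noncentrality parameter: δ = d·√(n/2) = 0.64 × √(55/2) = 3.3562
Two-sided α = 0.01 → critical value z_{0.005} = 2.576.
Power = Φ(δ − 2.576) + Φ(−δ − 2.576) = Φ(0.780) + Φ(-5.932) = 0.7824 + 0.0000 = 0.7824.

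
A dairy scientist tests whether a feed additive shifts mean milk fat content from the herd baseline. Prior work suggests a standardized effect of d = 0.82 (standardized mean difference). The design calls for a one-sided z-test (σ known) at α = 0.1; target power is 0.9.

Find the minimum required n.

Set Φ(δ − 1.282) = 0.9; then δ − 1.282 = Φ⁻¹(0.9) = 1.282, giving δ = 2.563.
δ = d·√n ⇒ n = (δ/d)² = (2.563 / 0.82)² = 9.77.
Rounding up, n = 10.

n = 10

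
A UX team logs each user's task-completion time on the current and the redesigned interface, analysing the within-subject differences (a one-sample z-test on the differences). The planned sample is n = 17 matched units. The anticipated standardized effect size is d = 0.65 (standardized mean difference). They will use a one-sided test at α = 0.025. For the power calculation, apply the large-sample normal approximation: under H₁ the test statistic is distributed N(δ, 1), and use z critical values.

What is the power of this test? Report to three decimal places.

Noncentrality parameter: δ = d·√n = 0.65 × √17 = 2.6800
One-sided α = 0.025 → critical value z_{0.025} = 1.960.
Power = P(Z > 1.960 − δ) = Φ(0.720) = 0.7643.

Power ≈ 0.764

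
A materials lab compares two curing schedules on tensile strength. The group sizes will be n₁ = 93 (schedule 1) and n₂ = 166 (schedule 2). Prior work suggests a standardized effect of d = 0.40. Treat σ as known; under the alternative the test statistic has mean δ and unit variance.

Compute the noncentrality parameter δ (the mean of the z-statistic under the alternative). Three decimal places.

The noncentrality parameter scales effect size by the design's sample-size factor: δ = d / √(1/n₁ + 1/n₂) = 0.40 / √(1/93 + 1/166) = 3.0882

δ ≈ 3.088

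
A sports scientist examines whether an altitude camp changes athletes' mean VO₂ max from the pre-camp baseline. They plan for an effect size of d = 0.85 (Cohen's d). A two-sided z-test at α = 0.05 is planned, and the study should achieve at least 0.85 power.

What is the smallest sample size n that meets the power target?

For power 0.85 need Φ(δ − z_{0.025}) = 0.85, so δ = z_{0.025} + z_{0.15} = 1.960 + 1.036 = 2.996.
(Ignoring the negligible lower-tail rejection probability gives the usual closed-form inversion.)
δ = d·√n ⇒ n = (δ/d)² = (2.996 / 0.85)² = 12.43.
Round up to the next whole unit.

n = 13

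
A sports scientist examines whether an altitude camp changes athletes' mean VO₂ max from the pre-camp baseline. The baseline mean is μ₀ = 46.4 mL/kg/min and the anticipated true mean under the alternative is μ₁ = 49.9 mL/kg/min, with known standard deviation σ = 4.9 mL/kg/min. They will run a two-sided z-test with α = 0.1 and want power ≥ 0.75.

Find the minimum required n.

Standardized effect: d = |μ₁ − μ₀| / σ = |49.9 − 46.4| / 4.9 = 0.7143
Set Φ(δ − 1.645) = 0.75; then δ − 1.645 = Φ⁻¹(0.75) = 0.674, giving δ = 2.319.
(For δ > 0 the lower-tail rejection region contributes negligibly to power, so the one-term inversion is standard.)
δ = d·√n ⇒ n = (δ/d)² = (2.319 / 0.7143)² = 10.54.
Rounding up, n = 11.

n = 11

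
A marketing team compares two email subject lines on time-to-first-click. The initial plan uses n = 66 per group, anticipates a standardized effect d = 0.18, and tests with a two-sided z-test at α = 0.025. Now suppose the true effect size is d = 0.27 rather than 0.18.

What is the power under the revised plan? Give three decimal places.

Power ≈ 0.245

With d = 0.27: δ = d·√(n/2) = 0.27 × √(66/2) = 1.5510. Critical value z_{0.0125} = 2.241.
Revised power = Φ(δ − 2.241) + Φ(−δ − 2.241) = Φ(-0.690) + Φ(-3.792) = 0.2450 + 0.0001 = 0.2451.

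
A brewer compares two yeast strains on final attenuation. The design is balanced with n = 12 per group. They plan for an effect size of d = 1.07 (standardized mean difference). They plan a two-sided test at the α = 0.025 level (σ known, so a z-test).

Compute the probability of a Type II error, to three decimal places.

β ≈ 0.352

Noncentrality parameter: δ = d·√(n/2) = 1.07 × √(12/2) = 2.6210
Critical value for a two-sided test at α = 0.025: z_{α/2} = 2.241.
Power = Φ(δ − 2.241) + Φ(−δ − 2.241) = Φ(0.380) + Φ(-4.862) = 0.6479 + 0.0000 = 0.6479.
Type II error: β = 1 − power = 1 − 0.6479 = 0.3521.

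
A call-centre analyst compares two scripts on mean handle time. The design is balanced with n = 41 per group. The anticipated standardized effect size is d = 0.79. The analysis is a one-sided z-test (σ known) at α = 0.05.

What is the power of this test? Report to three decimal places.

Noncentrality parameter: δ = d·√(n/2) = 0.79 × √(41/2) = 3.5769
Critical value for a one-sided test at α = 0.05: z_α = 1.645.
Power = Φ(δ − 1.645) = Φ(1.932) = 0.9733.

Power ≈ 0.973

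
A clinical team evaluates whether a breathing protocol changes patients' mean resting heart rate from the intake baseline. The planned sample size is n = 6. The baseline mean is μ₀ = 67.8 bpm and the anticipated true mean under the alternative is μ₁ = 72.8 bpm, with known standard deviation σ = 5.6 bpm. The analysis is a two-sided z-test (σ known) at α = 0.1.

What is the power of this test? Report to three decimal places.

Standardized effect: d = |μ₁ − μ₀| / σ = |72.8 − 67.8| / 5.6 = 0.8929
Noncentrality parameter: δ = d·√n = 0.8929 × √6 = 2.1870
Two-sided α = 0.1 → critical value z_{0.05} = 1.645.
Power = Φ(δ − 1.645) + Φ(−δ − 1.645) = Φ(0.542) + Φ(-3.832) = 0.7062 + 0.0001 = 0.7062.

Power ≈ 0.706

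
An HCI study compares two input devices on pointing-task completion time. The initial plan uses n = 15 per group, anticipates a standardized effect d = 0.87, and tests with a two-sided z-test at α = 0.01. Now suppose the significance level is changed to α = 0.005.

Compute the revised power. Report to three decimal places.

δ = d·√(n/2) = 0.87 × √(15/2) = 2.3826 (unchanged). New critical value: z_{0.0025} = 2.807.
Revised power = Φ(δ − 2.807) + Φ(−δ − 2.807) = Φ(-0.424) + Φ(-5.190) = 0.3356 + 0.0000 = 0.3356.

Power ≈ 0.336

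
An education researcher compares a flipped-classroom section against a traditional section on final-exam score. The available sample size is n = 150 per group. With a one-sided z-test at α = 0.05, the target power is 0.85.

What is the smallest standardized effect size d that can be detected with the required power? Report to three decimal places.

d ≈ 0.310

Need Φ(δ − 1.645) = 0.85, so δ = 1.645 + 1.036 = 2.681.
δ = d·√(n/2) ⇒ d = δ/√(n/2) = 2.681/√(150/2) = 0.3096.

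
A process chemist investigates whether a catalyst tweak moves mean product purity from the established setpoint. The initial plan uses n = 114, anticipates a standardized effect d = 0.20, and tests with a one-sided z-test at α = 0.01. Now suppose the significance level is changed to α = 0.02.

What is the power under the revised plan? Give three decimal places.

δ = d·√n = 0.20 × √114 = 2.1354 (unchanged). New critical value: z_{0.02} = 2.054.
Revised power = Φ(δ − 2.054) = Φ(0.082) = 0.5325.

Power ≈ 0.533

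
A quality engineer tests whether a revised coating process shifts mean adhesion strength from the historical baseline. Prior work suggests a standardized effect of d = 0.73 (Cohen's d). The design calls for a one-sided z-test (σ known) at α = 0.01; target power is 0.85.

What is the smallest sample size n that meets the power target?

n = 22

For power 0.85 need Φ(δ − z_{0.01}) = 0.85, so δ = z_{0.01} + z_{0.15} = 2.326 + 1.036 = 3.363.
δ = d·√n ⇒ n = (δ/d)² = (3.363 / 0.73)² = 21.22.
Rounding up, n = 22.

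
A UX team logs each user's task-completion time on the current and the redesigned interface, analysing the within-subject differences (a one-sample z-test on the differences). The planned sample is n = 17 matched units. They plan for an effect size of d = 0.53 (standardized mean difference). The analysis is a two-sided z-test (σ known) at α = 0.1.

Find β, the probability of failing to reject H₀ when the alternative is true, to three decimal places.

β ≈ 0.294

Noncentrality parameter: δ = d·√n = 0.53 × √17 = 2.1852
Critical value for a two-sided test at α = 0.1: z_{α/2} = 1.645.
Power = Φ(δ − 1.645) + Φ(−δ − 1.645) = Φ(0.540) + Φ(-3.830) = 0.7055 + 0.0001 = 0.7056.
Type II error: β = 1 − power = 1 − 0.7056 = 0.2944.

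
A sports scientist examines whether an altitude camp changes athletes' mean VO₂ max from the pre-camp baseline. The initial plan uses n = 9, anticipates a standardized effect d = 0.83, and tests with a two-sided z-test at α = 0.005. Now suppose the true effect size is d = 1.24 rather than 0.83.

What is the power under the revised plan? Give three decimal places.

Power ≈ 0.819

With d = 1.24: δ = d·√n = 1.24 × √9 = 3.7200. Critical value z_{0.0025} = 2.807.
Revised power = Φ(δ − 2.807) + Φ(−δ − 2.807) = Φ(0.913) + Φ(-6.527) = 0.8194 + 0.0000 = 0.8194.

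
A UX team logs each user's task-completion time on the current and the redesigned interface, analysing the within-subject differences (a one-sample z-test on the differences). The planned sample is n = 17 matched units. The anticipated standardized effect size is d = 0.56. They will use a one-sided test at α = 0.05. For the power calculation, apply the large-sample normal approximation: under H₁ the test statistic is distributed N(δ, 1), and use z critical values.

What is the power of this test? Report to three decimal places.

Noncentrality parameter: δ = d·√n = 0.56 × √17 = 2.3089
Critical value for a one-sided test at α = 0.05: z_α = 1.645.
Power = P(Z > 1.645 − δ) = Φ(0.664) = 0.7467.

Power ≈ 0.747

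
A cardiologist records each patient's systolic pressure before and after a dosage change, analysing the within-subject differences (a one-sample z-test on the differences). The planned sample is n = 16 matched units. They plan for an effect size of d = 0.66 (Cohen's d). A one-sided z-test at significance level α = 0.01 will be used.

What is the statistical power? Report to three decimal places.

Noncentrality parameter: δ = d·√n = 0.66 × √16 = 2.6400
One-sided α = 0.01 → critical value z_{0.01} = 2.326.
Power = Φ(δ − 2.326) = Φ(0.314) = 0.6231.

Power ≈ 0.623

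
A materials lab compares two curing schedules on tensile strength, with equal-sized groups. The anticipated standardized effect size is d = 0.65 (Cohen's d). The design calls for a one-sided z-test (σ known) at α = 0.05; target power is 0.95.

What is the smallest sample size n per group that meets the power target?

Set Φ(δ − 1.645) = 0.95; then δ − 1.645 = Φ⁻¹(0.95) = 1.645, giving δ = 3.290.
δ = d·√(n/2) ⇒ n = 2(δ/d)² = 2 × (3.290 / 0.65)² = 51.23.
Round up to the next whole unit.

n = 52 per group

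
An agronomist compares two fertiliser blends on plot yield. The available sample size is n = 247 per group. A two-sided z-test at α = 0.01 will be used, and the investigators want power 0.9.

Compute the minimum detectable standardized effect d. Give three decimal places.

d ≈ 0.347

Required noncentrality: δ = z_{0.005} + z_{0.10} = 2.576 + 1.282 = 3.857.
(The second rejection-region term Φ(−δ − z_{α/2}) is negligible and dropped.)
δ = d·√(n/2) ⇒ d = δ/√(n/2) = 3.857/√(247/2) = 0.3471.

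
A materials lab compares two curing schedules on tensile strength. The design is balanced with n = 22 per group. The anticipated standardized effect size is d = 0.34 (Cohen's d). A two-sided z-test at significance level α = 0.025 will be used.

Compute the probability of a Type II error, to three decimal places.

Noncentrality parameter: δ = d·√(n/2) = 0.34 × √(22/2) = 1.1277
Critical value for a two-sided test at α = 0.025: z_{α/2} = 2.241.
Power = Φ(δ − 2.241) + Φ(−δ − 2.241) = Φ(-1.114) + Φ(-3.369) = 0.1327 + 0.0004 = 0.1331.
Type II error: β = 1 − power = 1 − 0.1331 = 0.8669.

β ≈ 0.867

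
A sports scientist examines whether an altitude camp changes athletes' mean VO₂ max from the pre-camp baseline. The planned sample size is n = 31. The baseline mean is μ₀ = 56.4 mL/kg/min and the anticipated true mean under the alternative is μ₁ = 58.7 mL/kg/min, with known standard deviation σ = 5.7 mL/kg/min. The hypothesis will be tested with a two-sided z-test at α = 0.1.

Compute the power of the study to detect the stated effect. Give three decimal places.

Standardized effect: d = |μ₁ − μ₀| / σ = |58.7 − 56.4| / 5.7 = 0.4035
Noncentrality parameter: δ = d·√n = 0.4035 × √31 = 2.2466
Two-sided α = 0.1 → critical value z_{0.05} = 1.645.
Power = Φ(δ − 1.645) + Φ(−δ − 1.645) = Φ(0.602) + Φ(-3.891) = 0.7263 + 0.0000 = 0.7264.

Power ≈ 0.726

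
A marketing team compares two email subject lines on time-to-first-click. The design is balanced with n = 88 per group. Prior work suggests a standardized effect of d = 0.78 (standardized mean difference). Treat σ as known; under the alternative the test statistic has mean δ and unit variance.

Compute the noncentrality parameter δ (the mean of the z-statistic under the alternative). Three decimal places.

δ ≈ 5.174

δ = d·√(n/2) = 0.78 × √(88/2) = 5.1739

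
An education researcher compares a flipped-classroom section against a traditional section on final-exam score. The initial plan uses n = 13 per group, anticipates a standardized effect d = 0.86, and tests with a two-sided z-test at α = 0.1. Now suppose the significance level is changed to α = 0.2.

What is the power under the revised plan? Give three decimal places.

Power ≈ 0.819

δ = d·√(n/2) = 0.86 × √(13/2) = 2.1926 (unchanged). New critical value: z_{0.1} = 1.282.
Revised power = Φ(δ − 1.282) + Φ(−δ − 1.282) = Φ(0.911) + Φ(-3.474) = 0.8189 + 0.0003 = 0.8191.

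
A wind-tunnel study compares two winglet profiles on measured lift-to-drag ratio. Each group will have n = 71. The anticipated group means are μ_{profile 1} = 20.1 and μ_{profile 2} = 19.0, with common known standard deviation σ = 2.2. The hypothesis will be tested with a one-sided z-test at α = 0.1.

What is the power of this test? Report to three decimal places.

Standardized effect: d = |μ_{profile 1} − μ_{profile 2}| / σ = |20.1 − 19.0| / 2.2 = 0.5000
Noncentrality parameter: δ = d·√(n/2) = 0.5000 × √(71/2) = 2.9791
One-sided α = 0.1 → critical value z_{0.1} = 1.282.
Power = Φ(δ − 1.282) = Φ(1.698) = 0.9552.

Power ≈ 0.955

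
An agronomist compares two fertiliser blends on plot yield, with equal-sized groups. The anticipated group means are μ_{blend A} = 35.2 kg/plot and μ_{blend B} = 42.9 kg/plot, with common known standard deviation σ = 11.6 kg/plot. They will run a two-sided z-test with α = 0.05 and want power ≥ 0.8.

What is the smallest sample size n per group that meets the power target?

n = 36 per group

Standardized effect: d = |μ_{blend A} − μ_{blend B}| / σ = |35.2 − 42.9| / 11.6 = 0.6638
Set Φ(δ − 1.960) = 0.8; then δ − 1.960 = Φ⁻¹(0.8) = 0.842, giving δ = 2.802.
(The Φ(−δ − z_{α/2}) term is vanishingly small for δ > 0 and is dropped in the standard sample-size formula.)
δ = d·√(n/2) ⇒ n = 2(δ/d)² = 2 × (2.802 / 0.6638)² = 35.63.
Rounding up, n = 36 per group.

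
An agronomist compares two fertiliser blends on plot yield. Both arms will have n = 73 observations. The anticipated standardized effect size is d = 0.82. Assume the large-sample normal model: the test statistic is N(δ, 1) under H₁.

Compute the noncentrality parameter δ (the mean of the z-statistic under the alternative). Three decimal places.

δ ≈ 4.954

δ = d·√(n/2) = 0.82 × √(73/2) = 4.9540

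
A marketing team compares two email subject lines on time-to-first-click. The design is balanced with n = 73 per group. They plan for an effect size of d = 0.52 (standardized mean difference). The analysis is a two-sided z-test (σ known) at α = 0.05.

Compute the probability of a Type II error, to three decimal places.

β ≈ 0.119

Noncentrality parameter: λ = d·√(n/2) = 0.52 × √(73/2) = 3.1416
Critical value for a two-sided test at α = 0.05: z_{α/2} = 1.960.
Power = Φ(λ − 1.960) + Φ(−λ − 1.960) = Φ(1.182) + Φ(-5.102) = 0.8813 + 0.0000 = 0.8813.
Type II error: β = 1 − power = 1 − 0.8813 = 0.1187.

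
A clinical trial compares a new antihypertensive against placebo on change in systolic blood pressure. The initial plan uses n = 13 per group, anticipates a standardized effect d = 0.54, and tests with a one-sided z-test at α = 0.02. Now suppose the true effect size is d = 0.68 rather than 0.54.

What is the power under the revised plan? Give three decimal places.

With d = 0.68: δ = d·√(n/2) = 0.68 × √(13/2) = 1.7337. Critical value z_{0.02} = 2.054.
Revised power = P(Z > 2.054 − δ) = Φ(-0.320) = 0.3745.

Power ≈ 0.374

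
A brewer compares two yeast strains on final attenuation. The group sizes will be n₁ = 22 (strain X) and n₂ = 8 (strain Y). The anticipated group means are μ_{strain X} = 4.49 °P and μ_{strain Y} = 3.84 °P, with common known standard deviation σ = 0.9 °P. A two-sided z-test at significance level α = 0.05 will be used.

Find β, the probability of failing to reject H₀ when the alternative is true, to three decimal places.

β ≈ 0.583

Standardized effect: d = |μ_{strain X} − μ_{strain Y}| / σ = |4.49 − 3.84| / 0.9 = 0.7222
Noncentrality parameter: δ = d / √(1/n₁ + 1/n₂) = 0.7222 / √(1/22 + 1/8) = 1.7493
Two-sided α = 0.05 → critical value z_{0.025} = 1.960.
Power = Φ(δ − 1.960) + Φ(−δ − 1.960) = Φ(-0.211) + Φ(-3.709) = 0.4166 + 0.0001 = 0.4167.
Type II error: β = 1 − power = 1 − 0.4167 = 0.5833.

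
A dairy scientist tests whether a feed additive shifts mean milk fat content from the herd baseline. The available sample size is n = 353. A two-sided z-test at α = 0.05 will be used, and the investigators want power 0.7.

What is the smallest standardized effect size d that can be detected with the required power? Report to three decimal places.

Need Φ(δ − 1.960) = 0.7, so δ = 1.960 + 0.524 = 2.484.
(The second rejection-region term Φ(−δ − z_{α/2}) is negligible and dropped.)
δ = d·√n ⇒ d = δ/√n = 2.484/√353 = 0.1322.

d ≈ 0.132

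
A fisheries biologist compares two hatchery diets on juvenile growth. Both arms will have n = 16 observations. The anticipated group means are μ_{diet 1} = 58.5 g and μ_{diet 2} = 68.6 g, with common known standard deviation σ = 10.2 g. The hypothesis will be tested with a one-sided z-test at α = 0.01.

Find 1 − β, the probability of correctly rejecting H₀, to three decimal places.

Standardized effect: d = |μ_{diet 1} − μ_{diet 2}| / σ = |58.5 − 68.6| / 10.2 = 0.9902
Noncentrality parameter: δ = d·√(n/2) = 0.9902 × √(16/2) = 2.8007
Critical value for a one-sided test at α = 0.01: z_α = 2.326.
Power = P(Z > 2.326 − δ) = Φ(0.474) = 0.6824.

Power ≈ 0.682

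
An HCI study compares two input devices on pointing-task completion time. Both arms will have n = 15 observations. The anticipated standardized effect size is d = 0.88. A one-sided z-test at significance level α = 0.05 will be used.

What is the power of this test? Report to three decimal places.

Noncentrality parameter: δ = d·√(n/2) = 0.88 × √(15/2) = 2.4100
Critical value for a one-sided test at α = 0.05: z_α = 1.645.
Power = P(Z > 1.645 − δ) = Φ(0.765) = 0.7779.

Power ≈ 0.778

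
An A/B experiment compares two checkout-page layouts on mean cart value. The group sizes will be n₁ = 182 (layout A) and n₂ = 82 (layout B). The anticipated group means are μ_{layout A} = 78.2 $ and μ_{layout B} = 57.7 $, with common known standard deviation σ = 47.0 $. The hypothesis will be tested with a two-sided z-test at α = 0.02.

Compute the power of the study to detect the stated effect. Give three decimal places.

Power ≈ 0.830

Standardized effect: d = |μ_{layout A} − μ_{layout B}| / σ = |78.2 − 57.7| / 47.0 = 0.4362
Noncentrality parameter: δ = d / √(1/n₁ + 1/n₂) = 0.4362 / √(1/182 + 1/82) = 3.2794
Critical value for a two-sided test at α = 0.02: z_{α/2} = 2.326.
Power = Φ(δ − 2.326) + Φ(−δ − 2.326) = Φ(0.953) + Φ(-5.606) = 0.8297 + 0.0000 = 0.8297.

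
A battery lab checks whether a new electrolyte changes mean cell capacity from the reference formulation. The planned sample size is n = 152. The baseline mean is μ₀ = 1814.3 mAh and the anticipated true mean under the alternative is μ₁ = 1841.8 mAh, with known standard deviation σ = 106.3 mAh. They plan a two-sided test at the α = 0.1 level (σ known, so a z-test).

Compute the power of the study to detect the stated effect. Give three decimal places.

Standardized effect: d = |μ₁ − μ₀| / σ = |1841.8 − 1814.3| / 106.3 = 0.2587
Noncentrality parameter: δ = d·√n = 0.2587 × √152 = 3.1895
Two-sided α = 0.1 → critical value z_{0.05} = 1.645.
Power = Φ(δ − 1.645) + Φ(−δ − 1.645) = Φ(1.545) + Φ(-4.834) = 0.9388 + 0.0000 = 0.9388.

Power ≈ 0.939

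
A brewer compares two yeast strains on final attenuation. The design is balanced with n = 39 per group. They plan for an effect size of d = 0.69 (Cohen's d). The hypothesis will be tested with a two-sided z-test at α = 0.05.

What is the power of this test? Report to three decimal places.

Noncentrality parameter: δ = d·√(n/2) = 0.69 × √(39/2) = 3.0470
Two-sided α = 0.05 → critical value z_{0.025} = 1.960.
Power = Φ(δ − 1.960) + Φ(−δ − 1.960) = Φ(1.087) + Φ(-5.007) = 0.8615 + 0.0000 = 0.8615.

Power ≈ 0.861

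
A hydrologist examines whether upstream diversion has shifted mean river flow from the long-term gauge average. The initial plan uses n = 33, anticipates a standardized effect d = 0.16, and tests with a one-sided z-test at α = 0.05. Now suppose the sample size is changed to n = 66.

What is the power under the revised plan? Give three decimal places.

With n = 66: δ = d·√n = 0.16 × √66 = 1.2998. Critical value z_{0.05} = 1.645.
Revised power = Φ(δ − 1.645) = Φ(-0.345) = 0.3650.

Power ≈ 0.365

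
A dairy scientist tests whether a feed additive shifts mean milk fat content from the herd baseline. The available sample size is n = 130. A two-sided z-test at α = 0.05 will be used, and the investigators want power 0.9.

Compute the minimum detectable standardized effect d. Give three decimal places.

Required noncentrality: δ = z_{0.025} + z_{0.10} = 1.960 + 1.282 = 3.242.
(Lower-tail contribution to power is negligible for δ > 0.)
δ = d·√n ⇒ d = δ/√n = 3.242/√130 = 0.2843.

d ≈ 0.284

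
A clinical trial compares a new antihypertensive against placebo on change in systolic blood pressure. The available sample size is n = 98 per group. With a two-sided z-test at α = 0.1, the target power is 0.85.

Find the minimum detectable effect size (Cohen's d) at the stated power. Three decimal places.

d ≈ 0.383

Required noncentrality: δ = z_{0.05} + z_{0.15} = 1.645 + 1.036 = 2.681.
(Lower-tail contribution to power is negligible for δ > 0.)
δ = d·√(n/2) ⇒ d = δ/√(n/2) = 2.681/√(98/2) = 0.3830.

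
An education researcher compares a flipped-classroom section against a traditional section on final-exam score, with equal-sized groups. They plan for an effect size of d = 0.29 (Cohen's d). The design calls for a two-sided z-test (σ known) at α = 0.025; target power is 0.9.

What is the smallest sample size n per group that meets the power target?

n = 296 per group

Set Φ(δ − 2.241) = 0.9; then δ − 2.241 = Φ⁻¹(0.9) = 1.282, giving δ = 3.523.
(The Φ(−δ − z_{α/2}) term is vanishingly small for δ > 0 and is dropped in the standard sample-size formula.)
δ = d·√(n/2) ⇒ n = 2(δ/d)² = 2 × (3.523 / 0.29)² = 295.15.
Rounding up, n = 296 per group.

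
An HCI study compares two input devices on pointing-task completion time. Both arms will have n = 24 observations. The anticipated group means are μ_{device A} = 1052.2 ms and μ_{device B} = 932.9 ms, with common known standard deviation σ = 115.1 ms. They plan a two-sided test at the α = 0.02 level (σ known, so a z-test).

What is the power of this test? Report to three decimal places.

Standardized effect: d = |μ_{device A} − μ_{device B}| / σ = |1052.2 − 932.9| / 115.1 = 1.0365
Noncentrality parameter: δ = d·√(n/2) = 1.0365 × √(24/2) = 3.5905
Two-sided α = 0.02 → critical value z_{0.01} = 2.326.
Power = Φ(δ − 2.326) + Φ(−δ − 2.326) = Φ(1.264) + Φ(-5.917) = 0.8969 + 0.0000 = 0.8969.

Power ≈ 0.897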